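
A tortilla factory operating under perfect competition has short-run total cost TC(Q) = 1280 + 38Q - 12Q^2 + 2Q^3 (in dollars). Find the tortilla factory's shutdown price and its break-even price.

Shutdown price = $20; break-even price = $230

Shutdown price = min AVC. AVC = 38 - 12Q + 2Q^2, with vertex at Q = 3 and minimum $20.
ATC = 1280/Q + 38 - 12Q + 2Q^2. Setting dATC/dQ = −1280/Q^2 − 12 + 4Q = 0 gives Q = 8 (since 4·8^3 − 12·8^2 = 1280).
min ATC = 1280/8 + 38 − 12·8 + 2·8^2 = $230. That is the break-even price.
Between these two prices the firm operates at a loss; above $230 it earns a profit.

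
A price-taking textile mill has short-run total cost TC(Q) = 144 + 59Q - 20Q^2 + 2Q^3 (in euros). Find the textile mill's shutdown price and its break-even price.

Shutdown price = min AVC. AVC = 59 - 20Q + 2Q^2, with vertex at Q = 5 and minimum €9.
ATC = 144/Q + 59 - 20Q + 2Q^2. Setting dATC/dQ = −144/Q^2 − 20 + 4Q = 0 gives Q = 6 (since 4·6^3 − 20·6^2 = 144).
min ATC = 144/6 + 59 − 20·6 + 2·6^2 = €35. That is the break-even price.
For €9 ≤ P < €35 the firm produces at a loss; below €9 it shuts down.

Shutdown price = €9; break-even price = €35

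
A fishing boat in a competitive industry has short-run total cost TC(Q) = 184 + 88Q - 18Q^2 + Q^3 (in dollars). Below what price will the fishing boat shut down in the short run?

The firm shuts down when price falls below the minimum of average variable cost. AVC = VC/Q = 88 - 18Q + Q^2.
At the minimum of AVC, MC = AVC. MC = 88 - 36Q + 3Q^2; setting MC = AVC gives 2Q^2 - 18Q = 0, so Q = 9. min AVC = 7.
The firm shuts down for any P below $7.

$7 per unit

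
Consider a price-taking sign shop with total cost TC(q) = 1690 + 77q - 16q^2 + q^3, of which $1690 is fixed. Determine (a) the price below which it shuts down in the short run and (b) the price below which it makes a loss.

Shutdown price = $13; break-even price = $168

AVC = 77 - 16q + q^2; minimized at q = 8, giving min AVC = $13. That is the shutdown price.
ATC = 1690/q + 77 - 16q + q^2. Setting dATC/dq = −1690/q^2 − 16 + 2q = 0 gives q = 13 (since 2·13^3 − 16·13^2 = 1690).
min ATC = 1690/13 + 77 − 16·13 + 13^2 = $168. That is the break-even price.
For $13 ≤ P < $168 the firm produces at a loss; below $13 it shuts down.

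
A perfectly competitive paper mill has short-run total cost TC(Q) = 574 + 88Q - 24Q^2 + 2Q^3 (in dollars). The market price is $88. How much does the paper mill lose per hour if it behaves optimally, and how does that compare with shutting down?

Profit = -$62 at Q = 8

AVC = 88 - 24Q + 2Q^2 has its minimum $16 at Q = 6; price $88 clears that bar, so the firm operates.
With MC = 88 - 48Q + 6Q^2, P = MC on the upward-sloping part at Q* = 8.
TR = 88·8 = 704. TC = 574 + 192 = 766. Profit = 704 − 766 = -$62.
Shutting down would mean losing the fixed cost of $574, so operating at a loss of $62 is better by $512.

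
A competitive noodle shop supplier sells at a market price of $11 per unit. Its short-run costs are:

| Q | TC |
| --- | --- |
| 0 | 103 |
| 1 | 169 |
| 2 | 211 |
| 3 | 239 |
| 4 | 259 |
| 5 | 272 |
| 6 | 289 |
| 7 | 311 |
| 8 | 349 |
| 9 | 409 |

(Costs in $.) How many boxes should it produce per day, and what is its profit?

Q = 0 (shut down); profit = -$103

Tabulate TR − TC: Q=0: -103; Q=1: -158; Q=2: -189; Q=3: -206; Q=4: -215; Q=5: -217; Q=6: -223; Q=7: -234; Q=8: -261; Q=9: -310.
Profit is highest at Q = 0. Equivalently, the lowest AVC in the table is 208/7 ≈ $29.71 at Q = 7, and P = $11 falls below it — price never covers variable cost, so the firm shuts down and loses only its fixed cost.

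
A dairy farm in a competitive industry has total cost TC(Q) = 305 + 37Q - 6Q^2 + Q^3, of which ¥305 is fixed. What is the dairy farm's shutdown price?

¥28 per unit

Short-run supply begins at min AVC. From VC = 37Q - 6Q^2 + Q^3, AVC = 37 - 6Q + Q^2.
At the minimum of AVC, MC = AVC. MC = 37 - 12Q + 3Q^2; setting MC = AVC gives 2Q^2 - 6Q = 0, so Q = 3. min AVC = 28.
So the shutdown price is ¥28.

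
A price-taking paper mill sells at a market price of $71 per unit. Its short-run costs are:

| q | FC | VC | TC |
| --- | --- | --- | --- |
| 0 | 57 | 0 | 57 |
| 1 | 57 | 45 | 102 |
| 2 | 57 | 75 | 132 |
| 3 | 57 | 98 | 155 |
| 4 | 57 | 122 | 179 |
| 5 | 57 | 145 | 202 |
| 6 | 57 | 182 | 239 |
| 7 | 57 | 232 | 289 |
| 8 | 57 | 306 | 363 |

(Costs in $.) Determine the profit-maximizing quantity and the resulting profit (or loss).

Compute π = P·q − TC at each output: q=0: -57; q=1: -31; q=2: 10; q=3: 58; q=4: 105; q=5: 153; q=6: 187; q=7: 208; q=8: 205.
Profit is maximized at q = 7. AVC there is 232/7 = $33.14 ≤ P, so producing beats shutting down (which would give -$57).

q = 7; profit = $208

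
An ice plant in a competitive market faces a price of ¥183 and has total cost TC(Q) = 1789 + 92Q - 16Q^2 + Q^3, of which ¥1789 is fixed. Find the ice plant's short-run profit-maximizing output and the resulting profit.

Profit = -¥99 at Q = 13

AVC = 92 - 16Q + Q^2; min AVC = ¥28 at Q = 8. Since P = ¥183 ≥ min AVC, the firm produces.
With MC = 92 - 32Q + 3Q^2, P = MC on the upward-sloping part at Q* = 13.
TR = 183·13 = 2379. TC = 1789 + 689 = 2478. Profit = 2379 − 2478 = -¥99.
By producing, the firm covers all variable cost plus ¥1690 of fixed cost; shutting down would lose the full ¥1789.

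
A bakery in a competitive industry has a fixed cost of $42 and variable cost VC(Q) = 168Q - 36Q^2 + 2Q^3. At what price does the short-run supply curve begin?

$6 per unit

Short-run supply begins at min AVC. From VC = 168Q - 36Q^2 + 2Q^3, AVC = 168 - 36Q + 2Q^2.
dAVC/dQ = -36 + 4Q = 0 gives Q = 9. min AVC = 168 - 36·9 + 2·9^2 = 6.
So the shutdown price is $6.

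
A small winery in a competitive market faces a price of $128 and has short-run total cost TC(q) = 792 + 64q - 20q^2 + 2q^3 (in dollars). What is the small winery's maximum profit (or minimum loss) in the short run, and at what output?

AVC = 64 - 20q + 2q^2 has its minimum $14 at q = 5; price $128 clears that bar, so the firm operates.
MC = 64 - 40q + 6q^2. Setting P = MC and taking the root on the rising branch gives q* = 8.
TR = 128·8 = 1024. TC = 792 + 256 = 1048. Profit = 1024 − 1048 = -$24.
By producing, the firm covers all variable cost plus $768 of fixed cost; shutting down would lose the full $792.

Profit = -$24 at q = 8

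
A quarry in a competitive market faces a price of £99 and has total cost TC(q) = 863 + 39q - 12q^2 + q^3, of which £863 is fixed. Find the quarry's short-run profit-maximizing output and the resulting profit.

Profit = -£63 at q = 10

AVC = 39 - 12q + q^2 has its minimum £3 at q = 6; price £99 clears that bar, so the firm operates.
MC = 39 - 24q + 3q^2. Setting P = MC and taking the root on the rising branch gives q* = 10.
TR = 99·10 = 990. TC = 863 + 190 = 1053. Profit = 990 − 1053 = -£63.
By producing, the firm covers all variable cost plus £800 of fixed cost; shutting down would lose the full £863.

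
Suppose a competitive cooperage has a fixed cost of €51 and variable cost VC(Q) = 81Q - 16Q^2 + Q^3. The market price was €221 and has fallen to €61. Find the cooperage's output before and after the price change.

Output falls from 14 to 10

MC = 81 - 32Q + 3Q^2; the shutdown threshold is min AVC = €17 (at Q = 8).
With P = €221 above the shutdown price, P = MC gives Q = 14.
At P = €61 ≥ min AVC, set P = MC: Q = 10. The firm stays open but cuts output.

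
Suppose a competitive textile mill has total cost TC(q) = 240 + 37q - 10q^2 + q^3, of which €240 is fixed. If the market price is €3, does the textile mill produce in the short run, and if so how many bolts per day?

Shut down

From TC, MC = TC'(q) = 37 - 20q + 3q^2 and AVC = VC/q = 37 - 10q + q^2.
AVC is minimized where dAVC/dq = -10 + 2q = 0, at q = 5; min AVC = 37 - 10·5 + 5^2 = €12.
P = €3 lies below min AVC = €12; no output level covers variable cost.
Best response: produce nothing and absorb the €240 fixed cost.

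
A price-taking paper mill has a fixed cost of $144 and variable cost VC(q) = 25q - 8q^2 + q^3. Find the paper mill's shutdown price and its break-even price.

Shutdown price = min AVC. AVC = 25 - 8q + q^2, with vertex at q = 4 and minimum $9.
ATC = 144/q + 25 - 8q + q^2. Setting dATC/dq = −144/q^2 − 8 + 2q = 0 gives q = 6 (since 2·6^3 − 8·6^2 = 144).
min ATC = 144/6 + 25 − 8·6 + 6^2 = $37. That is the break-even price.
Between these two prices the firm operates at a loss; above $37 it earns a profit.

Shutdown price = $9; break-even price = $37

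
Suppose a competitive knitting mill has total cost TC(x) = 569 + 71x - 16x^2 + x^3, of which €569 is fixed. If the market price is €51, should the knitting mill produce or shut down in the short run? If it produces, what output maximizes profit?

Strip out fixed cost: VC = 71x - 16x^2 + x^3. Then AVC = 71 - 16x + x^2 and MC = 71 - 32x + 3x^2.
AVC is minimized where dAVC/dx = -16 + 2x = 0, at x = 8; min AVC = 71 - 16·8 + 8^2 = €7.
Since P = €51 ≥ min AVC = €7, price covers variable cost and the firm should produce.
Solving P = MC: 20 - 32x + 3x^2 = 0 ⇒ x = 2/3 or 10. On the upward-sloping branch, x* = 10.
Check: AVC at x = 10 is €11 ≤ P, so revenue covers variable cost.
Profit = P·x − TC = 51·10 − 679 = -€169, a loss, but smaller than the €569 fixed cost the firm would lose by shutting down.

Produce at x = 10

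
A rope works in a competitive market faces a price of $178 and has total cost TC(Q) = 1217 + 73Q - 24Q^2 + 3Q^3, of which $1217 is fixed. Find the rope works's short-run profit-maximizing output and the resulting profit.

AVC = 73 - 24Q + 3Q^2; min AVC = $25 at Q = 4. Since P = $178 ≥ min AVC, the firm produces.
MC = 73 - 48Q + 9Q^2. Setting P = MC and taking the root on the rising branch gives Q* = 7.
TR = 178·7 = 1246. TC = 1217 + 364 = 1581. Profit = 1246 − 1581 = -$335.
That loss of $335 beats the $1217 the firm would lose by shutting down; producing recovers $882 of fixed cost.

Profit = -$335 at Q = 7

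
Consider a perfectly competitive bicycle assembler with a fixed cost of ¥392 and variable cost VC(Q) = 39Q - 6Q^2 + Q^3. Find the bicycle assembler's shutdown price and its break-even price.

Shutdown price = min AVC. AVC = 39 - 6Q + Q^2, with vertex at Q = 3 and minimum ¥30.
ATC = 392/Q + 39 - 6Q + Q^2. Setting dATC/dQ = −392/Q^2 − 6 + 2Q = 0 gives Q = 7 (since 2·7^3 − 6·7^2 = 392).
min ATC = 392/7 + 39 − 6·7 + 7^2 = ¥102. That is the break-even price.
Between these two prices the firm operates at a loss; above ¥102 it earns a profit.

Shutdown price = ¥30; break-even price = ¥102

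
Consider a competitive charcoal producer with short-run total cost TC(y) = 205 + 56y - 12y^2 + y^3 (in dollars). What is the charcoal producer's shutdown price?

The shutdown price is the minimum of AVC. VC = 56y - 12y^2 + y^3, so AVC = 56 - 12y + y^2.
dAVC/dy = -12 + 2y = 0 gives y = 6. min AVC = 56 - 12·6 + 6^2 = 20.
The firm shuts down for any P below $20.

$20 per unit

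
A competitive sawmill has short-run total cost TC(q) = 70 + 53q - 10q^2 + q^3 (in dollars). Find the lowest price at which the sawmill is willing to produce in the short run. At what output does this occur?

Short-run supply begins at min AVC. From VC = 53q - 10q^2 + q^3, AVC = 53 - 10q + q^2.
dAVC/dq = -10 + 2q = 0 gives q = 5. min AVC = 53 - 10·5 + 5^2 = 28.
The firm shuts down for any P below $28.

$28 per unit, at q = 5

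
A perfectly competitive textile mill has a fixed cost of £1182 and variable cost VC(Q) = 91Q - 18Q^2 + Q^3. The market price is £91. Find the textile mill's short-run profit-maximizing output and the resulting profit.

AVC = 91 - 18Q + Q^2; min AVC = £10 at Q = 9. Since P = £91 ≥ min AVC, the firm produces.
MC = 91 - 36Q + 3Q^2. Setting P = MC and taking the root on the rising branch gives Q* = 12.
TR = 91·12 = 1092. TC = 1182 + 228 = 1410. Profit = 1092 − 1410 = -£318.
Shutting down would mean losing the fixed cost of £1182, so operating at a loss of £318 is better by £864.

Profit = -£318 at Q = 12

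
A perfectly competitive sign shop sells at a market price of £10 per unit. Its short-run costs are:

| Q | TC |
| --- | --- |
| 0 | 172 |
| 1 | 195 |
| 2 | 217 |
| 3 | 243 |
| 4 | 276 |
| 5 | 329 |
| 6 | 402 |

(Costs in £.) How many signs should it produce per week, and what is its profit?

Compute π = P·Q − TC at each output: Q=0: -172; Q=1: -185; Q=2: -197; Q=3: -213; Q=4: -236; Q=5: -279; Q=6: -342.
Profit is highest at Q = 0. Equivalently, the lowest AVC in the table is 45/2 ≈ £22.50 at Q = 2, and P = £10 falls below it — price never covers variable cost, so the firm shuts down and loses only its fixed cost.

Q = 0 (shut down); profit = -£172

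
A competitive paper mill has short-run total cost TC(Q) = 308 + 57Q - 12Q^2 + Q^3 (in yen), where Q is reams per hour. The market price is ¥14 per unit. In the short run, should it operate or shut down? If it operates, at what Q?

Shut down

Variable cost is VC = 57Q - 12Q^2 + Q^3, so AVC = VC/Q = 57 - 12Q + Q^2 and MC = dTC/dQ = 57 - 24Q + 3Q^2.
AVC is minimized where dAVC/dQ = -12 + 2Q = 0, at Q = 6; min AVC = 57 - 12·6 + 6^2 = ¥21.
With P < min AVC (¥14 < ¥21), every unit sold adds to the loss.
Best response: produce nothing and absorb the ¥308 fixed cost.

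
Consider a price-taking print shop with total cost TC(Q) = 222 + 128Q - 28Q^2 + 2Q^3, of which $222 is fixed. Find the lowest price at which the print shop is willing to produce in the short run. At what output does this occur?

$30 per unit, at Q = 7

The firm shuts down when price falls below the minimum of average variable cost. AVC = VC/Q = 128 - 28Q + 2Q^2.
At the minimum of AVC, MC = AVC. MC = 128 - 56Q + 6Q^2; setting MC = AVC gives 4Q^2 - 28Q = 0, so Q = 7. min AVC = 30.
So the shutdown price is $30.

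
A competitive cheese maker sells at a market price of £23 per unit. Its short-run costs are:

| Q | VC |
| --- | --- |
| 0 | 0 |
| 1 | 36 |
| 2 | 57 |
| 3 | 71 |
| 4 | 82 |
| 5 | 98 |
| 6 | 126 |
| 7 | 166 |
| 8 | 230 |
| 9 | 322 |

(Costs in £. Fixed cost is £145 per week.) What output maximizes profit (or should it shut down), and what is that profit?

Compute π = P·Q − TC at each output: Q=0: -145; Q=1: -158; Q=2: -156; Q=3: -147; Q=4: -135; Q=5: -128; Q=6: -133; Q=7: -150; Q=8: -191; Q=9: -260.
Profit is maximized at Q = 5. AVC there is 98/5 = £19.60 ≤ P, so producing beats shutting down (which would give -£145).

Q = 5; profit = -£128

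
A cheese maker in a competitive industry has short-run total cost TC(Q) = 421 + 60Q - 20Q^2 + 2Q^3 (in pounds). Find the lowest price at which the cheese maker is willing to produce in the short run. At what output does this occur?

£10 per unit, at Q = 5

The shutdown price is the minimum of AVC. VC = 60Q - 20Q^2 + 2Q^3, so AVC = 60 - 20Q + 2Q^2.
dAVC/dQ = -20 + 4Q = 0 gives Q = 5. min AVC = 60 - 20·5 + 2·5^2 = 10.
For P < £10 the firm produces nothing.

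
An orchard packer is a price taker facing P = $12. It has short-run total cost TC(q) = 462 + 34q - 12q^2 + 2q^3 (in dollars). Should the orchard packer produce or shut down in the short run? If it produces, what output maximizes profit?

Variable cost is VC = 34q - 12q^2 + 2q^3, so AVC = VC/q = 34 - 12q + 2q^2 and MC = dTC/dq = 34 - 24q + 6q^2.
The AVC parabola has its vertex at q = 12/4 = 3, where AVC = 34 - 12·3 + 2·3^2 = $16.
P = $12 lies below min AVC = $16; no output level covers variable cost.
Best response: produce nothing and absorb the $462 fixed cost.

Shut down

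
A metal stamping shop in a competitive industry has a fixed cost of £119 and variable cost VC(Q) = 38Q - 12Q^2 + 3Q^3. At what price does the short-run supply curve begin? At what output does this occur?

Short-run supply begins at min AVC. From VC = 38Q - 12Q^2 + 3Q^3, AVC = 38 - 12Q + 3Q^2.
dAVC/dQ = -12 + 6Q = 0 gives Q = 2. min AVC = 38 - 12·2 + 3·2^2 = 26.
The firm shuts down for any P below £26.

£26 per unit, at Q = 2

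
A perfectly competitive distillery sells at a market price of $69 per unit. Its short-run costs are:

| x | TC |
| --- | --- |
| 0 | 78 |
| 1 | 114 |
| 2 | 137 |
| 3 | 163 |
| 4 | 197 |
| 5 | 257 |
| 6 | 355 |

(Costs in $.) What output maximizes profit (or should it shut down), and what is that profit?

Tabulate TR − TC: x=0: -78; x=1: -45; x=2: 1; x=3: 44; x=4: 79; x=5: 88; x=6: 59.
Profit is maximized at x = 5. AVC there is 179/5 = $35.80 ≤ P, so producing beats shutting down (which would give -$78).

x = 5; profit = $88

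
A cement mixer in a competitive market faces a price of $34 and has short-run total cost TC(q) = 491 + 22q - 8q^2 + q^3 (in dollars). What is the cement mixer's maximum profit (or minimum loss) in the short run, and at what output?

Profit = -$347 at q = 6

AVC = 22 - 8q + q^2 has its minimum $6 at q = 4; price $34 clears that bar, so the firm operates.
MC = 22 - 16q + 3q^2. Setting P = MC and taking the root on the rising branch gives q* = 6.
TR = 34·6 = 204. TC = 491 + 60 = 551. Profit = 204 − 551 = -$347.
That loss of $347 beats the $491 the firm would lose by shutting down; producing recovers $144 of fixed cost.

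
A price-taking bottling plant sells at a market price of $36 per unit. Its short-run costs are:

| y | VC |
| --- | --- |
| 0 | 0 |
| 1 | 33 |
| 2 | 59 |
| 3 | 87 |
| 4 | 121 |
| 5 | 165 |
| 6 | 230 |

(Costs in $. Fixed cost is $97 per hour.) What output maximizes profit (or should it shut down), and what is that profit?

Tabulate TR − TC: y=0: -97; y=1: -94; y=2: -84; y=3: -76; y=4: -74; y=5: -82; y=6: -111.
Profit is maximized at y = 4. AVC there is 121/4 = $30.25 ≤ P, so producing beats shutting down (which would give -$97).

y = 4; profit = -$74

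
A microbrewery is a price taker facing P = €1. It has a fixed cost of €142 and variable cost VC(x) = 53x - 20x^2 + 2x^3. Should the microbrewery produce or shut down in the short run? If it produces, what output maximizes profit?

Shut down

Variable cost is VC = 53x - 20x^2 + 2x^3, so AVC = VC/x = 53 - 20x + 2x^2 and MC = dTC/dx = 53 - 40x + 6x^2.
AVC hits its minimum where MC = AVC, at x = 5, giving min AVC = 53 - 20·5 + 2·5^2 = €3.
Since P = €1 < min AVC = €3, price fails to cover variable cost at any output.
The firm minimizes its loss by shutting down and losing only its fixed cost of €142.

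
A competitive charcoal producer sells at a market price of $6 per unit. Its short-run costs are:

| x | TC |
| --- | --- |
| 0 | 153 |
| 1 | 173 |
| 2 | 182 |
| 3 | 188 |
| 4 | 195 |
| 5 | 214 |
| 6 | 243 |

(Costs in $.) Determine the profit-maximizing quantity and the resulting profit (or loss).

x = 0 (shut down); profit = -$153

Tabulate TR − TC: x=0: -153; x=1: -167; x=2: -170; x=3: -170; x=4: -171; x=5: -184; x=6: -207.
Profit is highest at x = 0. Equivalently, the lowest AVC in the table is 42/4 ≈ $10.50 at x = 4, and P = $6 falls below it — price never covers variable cost, so the firm shuts down and loses only its fixed cost.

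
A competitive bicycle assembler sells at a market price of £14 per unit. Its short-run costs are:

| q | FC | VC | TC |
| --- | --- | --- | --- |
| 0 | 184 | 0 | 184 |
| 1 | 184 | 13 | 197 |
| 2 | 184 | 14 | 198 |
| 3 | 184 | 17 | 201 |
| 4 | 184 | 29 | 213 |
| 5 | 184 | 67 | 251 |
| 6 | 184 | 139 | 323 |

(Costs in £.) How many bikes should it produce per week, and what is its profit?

q = 4; profit = -£157

Compute π = P·q − TC at each output: q=0: -184; q=1: -183; q=2: -170; q=3: -159; q=4: -157; q=5: -181; q=6: -239.
Profit is maximized at q = 4. AVC there is 29/4 = £7.25 ≤ P, so producing beats shutting down (which would give -£184).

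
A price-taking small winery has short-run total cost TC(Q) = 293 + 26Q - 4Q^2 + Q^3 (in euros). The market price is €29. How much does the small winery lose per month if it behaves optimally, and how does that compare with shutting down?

Profit = -€275 at Q = 3

AVC = 26 - 4Q + Q^2; min AVC = €22 at Q = 2. Since P = €29 ≥ min AVC, the firm produces.
With MC = 26 - 8Q + 3Q^2, P = MC on the upward-sloping part at Q* = 3.
TR = 29·3 = 87. TC = 293 + 69 = 362. Profit = 87 − 362 = -€275.
By producing, the firm covers all variable cost plus €18 of fixed cost; shutting down would lose the full €293.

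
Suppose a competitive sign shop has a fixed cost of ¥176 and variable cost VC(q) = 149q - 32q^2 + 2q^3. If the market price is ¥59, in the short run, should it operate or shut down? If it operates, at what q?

Strip out fixed cost: VC = 149q - 32q^2 + 2q^3. Then AVC = 149 - 32q + 2q^2 and MC = 149 - 64q + 6q^2.
The AVC parabola has its vertex at q = 32/4 = 8, where AVC = 149 - 32·8 + 2·8^2 = ¥21.
Since P = ¥59 ≥ min AVC = ¥21, price covers variable cost and the firm should produce.
P = MC gives 90 - 64q + 6q^2 = 0, with roots 5/3 and 9. Take the larger (rising MC): q* = 9.
Check: AVC at q = 9 is ¥23 ≤ P, so revenue covers variable cost.
Profit = P·q − TC = 59·9 − 383 = ¥148.

Produce at q = 9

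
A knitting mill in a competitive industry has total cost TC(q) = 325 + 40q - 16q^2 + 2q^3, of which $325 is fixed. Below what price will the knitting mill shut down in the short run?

Short-run supply begins at min AVC. From VC = 40q - 16q^2 + 2q^3, AVC = 40 - 16q + 2q^2.
dAVC/dq = -16 + 4q = 0 gives q = 4. min AVC = 40 - 16·4 + 2·4^2 = 8.
For P < $8 the firm produces nothing.

$8 per unit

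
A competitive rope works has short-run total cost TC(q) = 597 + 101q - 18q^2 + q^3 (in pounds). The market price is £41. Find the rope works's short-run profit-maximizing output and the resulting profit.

AVC = 101 - 18q + q^2 has its minimum £20 at q = 9; price £41 clears that bar, so the firm operates.
With MC = 101 - 36q + 3q^2, P = MC on the upward-sloping part at q* = 10.
TR = 41·10 = 410. TC = 597 + 210 = 807. Profit = 410 − 807 = -£397.
By producing, the firm covers all variable cost plus £200 of fixed cost; shutting down would lose the full £597.

Profit = -£397 at q = 10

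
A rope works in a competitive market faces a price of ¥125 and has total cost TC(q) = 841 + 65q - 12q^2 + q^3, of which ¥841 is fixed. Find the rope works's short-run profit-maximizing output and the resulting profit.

AVC = 65 - 12q + q^2 has its minimum ¥29 at q = 6; price ¥125 clears that bar, so the firm operates.
With MC = 65 - 24q + 3q^2, P = MC on the upward-sloping part at q* = 10.
TR = 125·10 = 1250. TC = 841 + 450 = 1291. Profit = 1250 − 1291 = -¥41.
By producing, the firm covers all variable cost plus ¥800 of fixed cost; shutting down would lose the full ¥841.

Profit = -¥41 at q = 10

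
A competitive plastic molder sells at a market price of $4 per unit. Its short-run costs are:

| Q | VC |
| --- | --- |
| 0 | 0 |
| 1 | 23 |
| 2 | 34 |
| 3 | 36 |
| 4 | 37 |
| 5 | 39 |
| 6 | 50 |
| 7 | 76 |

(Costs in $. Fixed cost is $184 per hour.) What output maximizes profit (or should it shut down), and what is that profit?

Q = 0 (shut down); profit = -$184

Tabulate TR − TC: Q=0: -184; Q=1: -203; Q=2: -210; Q=3: -208; Q=4: -205; Q=5: -203; Q=6: -210; Q=7: -232.
Profit is highest at Q = 0. Equivalently, the lowest AVC in the table is 39/5 ≈ $7.80 at Q = 5, and P = $4 falls below it — price never covers variable cost, so the firm shuts down and loses only its fixed cost.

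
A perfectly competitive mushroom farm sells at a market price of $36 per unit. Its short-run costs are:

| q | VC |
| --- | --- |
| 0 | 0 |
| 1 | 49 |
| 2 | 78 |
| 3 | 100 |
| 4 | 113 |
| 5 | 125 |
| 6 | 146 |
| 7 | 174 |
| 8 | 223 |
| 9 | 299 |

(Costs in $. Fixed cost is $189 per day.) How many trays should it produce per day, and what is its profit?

Compute π = P·q − TC at each output: q=0: -189; q=1: -202; q=2: -195; q=3: -181; q=4: -158; q=5: -134; q=6: -119; q=7: -111; q=8: -124; q=9: -164.
Profit is maximized at q = 7. AVC there is 174/7 = $24.86 ≤ P, so producing beats shutting down (which would give -$189).

q = 7; profit = -$111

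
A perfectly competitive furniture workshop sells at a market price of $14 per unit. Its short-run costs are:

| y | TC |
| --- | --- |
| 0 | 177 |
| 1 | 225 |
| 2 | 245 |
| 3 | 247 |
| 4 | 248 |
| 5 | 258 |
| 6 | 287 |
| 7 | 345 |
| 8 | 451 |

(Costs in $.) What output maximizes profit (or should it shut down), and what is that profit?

Compute π = P·y − TC at each output: y=0: -177; y=1: -211; y=2: -217; y=3: -205; y=4: -192; y=5: -188; y=6: -203; y=7: -247; y=8: -339.
Profit is highest at y = 0. Equivalently, the lowest AVC in the table is 81/5 ≈ $16.20 at y = 5, and P = $14 falls below it — price never covers variable cost, so the firm shuts down and loses only its fixed cost.

y = 0 (shut down); profit = -$177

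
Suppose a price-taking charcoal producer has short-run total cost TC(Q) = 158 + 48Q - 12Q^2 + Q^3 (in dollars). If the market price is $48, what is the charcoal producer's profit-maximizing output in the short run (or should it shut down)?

Produce at Q = 8

From TC, MC = TC'(Q) = 48 - 24Q + 3Q^2 and AVC = VC/Q = 48 - 12Q + Q^2.
The AVC parabola has its vertex at Q = 12/2 = 6, where AVC = 48 - 12·6 + 6^2 = $12.
P = $48 exceeds min AVC = $12, so the firm stays open.
Solving P = MC: -24Q + 3Q^2 = 0 ⇒ Q = 0 or 8. On the upward-sloping branch, Q* = 8.
Check: AVC at Q = 8 is $16 ≤ P, so revenue covers variable cost.
Profit = P·Q − TC = 48·8 − 286 = $98.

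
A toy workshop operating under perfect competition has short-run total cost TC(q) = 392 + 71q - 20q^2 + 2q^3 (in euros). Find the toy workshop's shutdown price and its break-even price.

Shutdown price = €21; break-even price = €85

AVC = 71 - 20q + 2q^2; minimized at q = 5, giving min AVC = €21. That is the shutdown price.
ATC = 392/q + 71 - 20q + 2q^2. Setting dATC/dq = −392/q^2 − 20 + 4q = 0 gives q = 7 (since 4·7^3 − 20·7^2 = 392).
min ATC = 392/7 + 71 − 20·7 + 2·7^2 = €85. That is the break-even price.
For €21 ≤ P < €85 the firm produces at a loss; below €21 it shuts down.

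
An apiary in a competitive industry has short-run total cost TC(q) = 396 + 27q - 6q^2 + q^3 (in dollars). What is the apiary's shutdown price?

$18 per unit

Short-run supply begins at min AVC. From VC = 27q - 6q^2 + q^3, AVC = 27 - 6q + q^2.
dAVC/dq = -6 + 2q = 0 gives q = 3. min AVC = 27 - 6·3 + 3^2 = 18.
For P < $18 the firm produces nothing.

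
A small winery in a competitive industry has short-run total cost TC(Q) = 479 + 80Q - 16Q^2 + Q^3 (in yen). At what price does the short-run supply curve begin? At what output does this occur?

The firm shuts down when price falls below the minimum of average variable cost. AVC = VC/Q = 80 - 16Q + Q^2.
At the minimum of AVC, MC = AVC. MC = 80 - 32Q + 3Q^2; setting MC = AVC gives 2Q^2 - 16Q = 0, so Q = 8. min AVC = 16.
For P < ¥16 the firm produces nothing.

¥16 per unit, at Q = 8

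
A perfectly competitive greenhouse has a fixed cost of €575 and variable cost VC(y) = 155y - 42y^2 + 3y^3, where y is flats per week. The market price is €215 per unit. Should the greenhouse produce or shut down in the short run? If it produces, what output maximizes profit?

Strip out fixed cost: VC = 155y - 42y^2 + 3y^3. Then AVC = 155 - 42y + 3y^2 and MC = 155 - 84y + 9y^2.
AVC is minimized where dAVC/dy = -42 + 6y = 0, at y = 7; min AVC = 155 - 42·7 + 3·7^2 = €8.
Since P = €215 ≥ min AVC = €8, price covers variable cost and the firm should produce.
Solving P = MC: -60 - 84y + 9y^2 = 0 ⇒ y = -2/3 or 10. On the upward-sloping branch, y* = 10.
Check: AVC at y = 10 is €35 ≤ P, so revenue covers variable cost.
Profit = P·y − TC = 215·10 − 925 = €1225.

Produce at y = 10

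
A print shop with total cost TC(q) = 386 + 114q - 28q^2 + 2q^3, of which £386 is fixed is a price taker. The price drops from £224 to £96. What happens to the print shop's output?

Output falls from 11 to 9

MC = 114 - 56q + 6q^2; the shutdown threshold is min AVC = £16 (at q = 7).
With P = £224 above the shutdown price, P = MC gives q = 11.
At P = £96 ≥ min AVC, set P = MC: q = 9. The firm stays open but cuts output.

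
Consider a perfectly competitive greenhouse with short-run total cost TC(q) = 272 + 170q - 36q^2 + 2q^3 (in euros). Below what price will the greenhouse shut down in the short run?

Short-run supply begins at min AVC. From VC = 170q - 36q^2 + 2q^3, AVC = 170 - 36q + 2q^2.
At the minimum of AVC, MC = AVC. MC = 170 - 72q + 6q^2; setting MC = AVC gives 4q^2 - 36q = 0, so q = 9. min AVC = 8.
For P < €8 the firm produces nothing.

€8 per unit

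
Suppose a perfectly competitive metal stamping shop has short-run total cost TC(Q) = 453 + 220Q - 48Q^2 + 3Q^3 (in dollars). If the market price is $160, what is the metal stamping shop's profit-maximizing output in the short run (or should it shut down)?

From TC, MC = TC'(Q) = 220 - 96Q + 9Q^2 and AVC = VC/Q = 220 - 48Q + 3Q^2.
AVC is minimized where dAVC/dQ = -48 + 6Q = 0, at Q = 8; min AVC = 220 - 48·8 + 3·8^2 = $28.
Because $160 ≥ $28, revenue can cover variable cost; the firm operates.
P = MC gives 60 - 96Q + 9Q^2 = 0, with roots 2/3 and 10. Take the larger (rising MC): Q* = 10.
Check: AVC at Q = 10 is $40 ≤ P, so revenue covers variable cost.
Profit = P·Q − TC = 160·10 − 853 = $747.

Produce at Q = 10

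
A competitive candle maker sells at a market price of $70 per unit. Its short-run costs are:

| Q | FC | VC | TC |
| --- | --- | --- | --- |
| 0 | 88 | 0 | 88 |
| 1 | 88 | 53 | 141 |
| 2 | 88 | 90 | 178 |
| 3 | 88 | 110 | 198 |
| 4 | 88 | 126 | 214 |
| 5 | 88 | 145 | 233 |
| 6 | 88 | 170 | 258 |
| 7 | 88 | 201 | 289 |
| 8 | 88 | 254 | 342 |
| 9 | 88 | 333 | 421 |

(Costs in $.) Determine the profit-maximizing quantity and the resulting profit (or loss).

Profit at each row (π = 70Q − TC): Q=0: -88; Q=1: -71; Q=2: -38; Q=3: 12; Q=4: 66; Q=5: 117; Q=6: 162; Q=7: 201; Q=8: 218; Q=9: 209.
Profit is maximized at Q = 8. AVC there is 254/8 = $31.75 ≤ P, so producing beats shutting down (which would give -$88).

Q = 8; profit = $218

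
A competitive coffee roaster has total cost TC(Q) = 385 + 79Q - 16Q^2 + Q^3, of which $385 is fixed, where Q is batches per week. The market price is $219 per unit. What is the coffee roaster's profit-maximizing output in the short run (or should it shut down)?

Produce at Q = 14

Strip out fixed cost: VC = 79Q - 16Q^2 + Q^3. Then AVC = 79 - 16Q + Q^2 and MC = 79 - 32Q + 3Q^2.
AVC hits its minimum where MC = AVC, at Q = 8, giving min AVC = 79 - 16·8 + 8^2 = $15.
Since P = $219 ≥ min AVC = $15, price covers variable cost and the firm should produce.
Solving P = MC: -140 - 32Q + 3Q^2 = 0 ⇒ Q = -10/3 or 14. On the upward-sloping branch, Q* = 14.
Check: AVC at Q = 14 is $51 ≤ P, so revenue covers variable cost.
Profit = P·Q − TC = 219·14 − 1099 = $1967.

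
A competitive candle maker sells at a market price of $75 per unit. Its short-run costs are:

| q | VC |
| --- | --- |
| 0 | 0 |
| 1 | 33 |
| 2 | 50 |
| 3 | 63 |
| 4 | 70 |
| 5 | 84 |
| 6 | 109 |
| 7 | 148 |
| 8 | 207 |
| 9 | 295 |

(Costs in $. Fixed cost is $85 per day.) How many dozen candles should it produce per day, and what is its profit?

q = 8; profit = $308

Compute π = P·q − TC at each output: q=0: -85; q=1: -43; q=2: 15; q=3: 77; q=4: 145; q=5: 206; q=6: 256; q=7: 292; q=8: 308; q=9: 295.
Profit is maximized at q = 8. AVC there is 207/8 = $25.88 ≤ P, so producing beats shutting down (which would give -$85).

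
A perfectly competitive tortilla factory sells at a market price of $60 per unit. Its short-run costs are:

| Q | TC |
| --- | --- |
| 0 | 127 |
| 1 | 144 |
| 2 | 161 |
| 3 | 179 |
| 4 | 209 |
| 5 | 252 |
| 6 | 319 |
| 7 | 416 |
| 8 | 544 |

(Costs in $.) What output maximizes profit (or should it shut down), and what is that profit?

Compute π = P·Q − TC at each output: Q=0: -127; Q=1: -84; Q=2: -41; Q=3: 1; Q=4: 31; Q=5: 48; Q=6: 41; Q=7: 4; Q=8: -64.
Profit is maximized at Q = 5. AVC there is 125/5 = $25 ≤ P, so producing beats shutting down (which would give -$127).

Q = 5; profit = $48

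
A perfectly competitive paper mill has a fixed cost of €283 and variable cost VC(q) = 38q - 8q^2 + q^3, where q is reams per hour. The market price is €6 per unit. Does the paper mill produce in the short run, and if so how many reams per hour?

Shut down

Variable cost is VC = 38q - 8q^2 + q^3, so AVC = VC/q = 38 - 8q + q^2 and MC = dTC/dq = 38 - 16q + 3q^2.
AVC is minimized where dAVC/dq = -8 + 2q = 0, at q = 4; min AVC = 38 - 8·4 + 4^2 = €22.
Since P = €6 < min AVC = €22, price fails to cover variable cost at any output.
Shutting down limits the loss to fixed cost, €283.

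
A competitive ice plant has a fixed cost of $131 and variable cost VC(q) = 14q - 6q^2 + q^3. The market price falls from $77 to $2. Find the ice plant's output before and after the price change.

MC = 14 - 12q + 3q^2; the shutdown threshold is min AVC = $5 (at q = 3).
With P = $77 above the shutdown price, P = MC gives q = 7.
At P = $2 < min AVC = $5, price no longer covers variable cost at any output, so the firm shuts down: q = 0.

Output falls from 7 to 0 (the firm shuts down)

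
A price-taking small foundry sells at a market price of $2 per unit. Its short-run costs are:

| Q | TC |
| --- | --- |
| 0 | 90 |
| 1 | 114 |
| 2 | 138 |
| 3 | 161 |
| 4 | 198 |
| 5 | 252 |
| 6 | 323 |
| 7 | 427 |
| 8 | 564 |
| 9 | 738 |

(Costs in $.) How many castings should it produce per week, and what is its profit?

Profit at each row (π = 2Q − TC): Q=0: -90; Q=1: -112; Q=2: -134; Q=3: -155; Q=4: -190; Q=5: -242; Q=6: -311; Q=7: -413; Q=8: -548; Q=9: -720.
Profit is highest at Q = 0. Equivalently, the lowest AVC in the table is 71/3 ≈ $23.67 at Q = 3, and P = $2 falls below it — price never covers variable cost, so the firm shuts down and loses only its fixed cost.

Q = 0 (shut down); profit = -$90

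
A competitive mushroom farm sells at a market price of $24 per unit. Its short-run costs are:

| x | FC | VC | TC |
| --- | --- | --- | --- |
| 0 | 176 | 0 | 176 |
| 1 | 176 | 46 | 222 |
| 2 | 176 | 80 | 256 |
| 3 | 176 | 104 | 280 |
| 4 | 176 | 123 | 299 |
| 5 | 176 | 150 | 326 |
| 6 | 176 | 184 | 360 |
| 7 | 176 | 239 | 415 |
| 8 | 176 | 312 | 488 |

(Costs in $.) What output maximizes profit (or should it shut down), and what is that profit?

x = 0 (shut down); profit = -$176

Tabulate TR − TC: x=0: -176; x=1: -198; x=2: -208; x=3: -208; x=4: -203; x=5: -206; x=6: -216; x=7: -247; x=8: -296.
Profit is highest at x = 0. Equivalently, the lowest AVC in the table is 150/5 ≈ $30 at x = 5, and P = $24 falls below it — price never covers variable cost, so the firm shuts down and loses only its fixed cost.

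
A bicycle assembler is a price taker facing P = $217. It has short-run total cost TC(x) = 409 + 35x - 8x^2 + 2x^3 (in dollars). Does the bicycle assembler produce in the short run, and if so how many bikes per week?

From TC, MC = TC'(x) = 35 - 16x + 6x^2 and AVC = VC/x = 35 - 8x + 2x^2.
The AVC parabola has its vertex at x = 8/4 = 2, where AVC = 35 - 8·2 + 2·2^2 = $27.
P = $217 exceeds min AVC = $27, so the firm stays open.
P = MC gives -182 - 16x + 6x^2 = 0, with roots -13/3 and 7. Take the larger (rising MC): x* = 7.
Check: AVC at x = 7 is $77 ≤ P, so revenue covers variable cost.
Profit = P·x − TC = 217·7 − 948 = $571.

Produce at x = 7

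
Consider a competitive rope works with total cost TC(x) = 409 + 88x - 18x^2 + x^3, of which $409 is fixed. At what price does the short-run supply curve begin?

$7 per unit

Short-run supply begins at min AVC. From VC = 88x - 18x^2 + x^3, AVC = 88 - 18x + x^2.
dAVC/dx = -18 + 2x = 0 gives x = 9. min AVC = 88 - 18·9 + 9^2 = 7.
For P < $7 the firm produces nothing.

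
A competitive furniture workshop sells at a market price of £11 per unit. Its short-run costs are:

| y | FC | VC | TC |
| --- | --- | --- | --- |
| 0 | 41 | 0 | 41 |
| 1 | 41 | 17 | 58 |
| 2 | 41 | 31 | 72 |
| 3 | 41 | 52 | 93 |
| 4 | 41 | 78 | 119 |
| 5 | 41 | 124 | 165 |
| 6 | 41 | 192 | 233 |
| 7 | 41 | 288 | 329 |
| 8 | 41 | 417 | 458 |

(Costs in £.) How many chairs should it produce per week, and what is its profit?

Tabulate TR − TC: y=0: -41; y=1: -47; y=2: -50; y=3: -60; y=4: -75; y=5: -110; y=6: -167; y=7: -252; y=8: -370.
Profit is highest at y = 0. Equivalently, the lowest AVC in the table is 31/2 ≈ £15.50 at y = 2, and P = £11 falls below it — price never covers variable cost, so the firm shuts down and loses only its fixed cost.

y = 0 (shut down); profit = -£41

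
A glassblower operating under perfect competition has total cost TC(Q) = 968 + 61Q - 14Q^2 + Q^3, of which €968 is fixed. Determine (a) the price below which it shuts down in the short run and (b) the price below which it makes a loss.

Shutdown price = min AVC. AVC = 61 - 14Q + Q^2, with vertex at Q = 7 and minimum €12.
ATC = 968/Q + 61 - 14Q + Q^2. Setting dATC/dQ = −968/Q^2 − 14 + 2Q = 0 gives Q = 11 (since 2·11^3 − 14·11^2 = 968).
min ATC = 968/11 + 61 − 14·11 + 11^2 = €116. That is the break-even price.
Between these two prices the firm operates at a loss; above €116 it earns a profit.

Shutdown price = €12; break-even price = €116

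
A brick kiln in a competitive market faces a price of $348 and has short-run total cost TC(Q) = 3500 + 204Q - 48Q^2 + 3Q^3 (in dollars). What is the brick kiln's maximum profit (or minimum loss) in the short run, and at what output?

AVC = 204 - 48Q + 3Q^2; min AVC = $12 at Q = 8. Since P = $348 ≥ min AVC, the firm produces.
MC = 204 - 96Q + 9Q^2. Setting P = MC and taking the root on the rising branch gives Q* = 12.
TR = 348·12 = 4176. TC = 3500 + 720 = 4220. Profit = 4176 − 4220 = -$44.
That loss of $44 beats the $3500 the firm would lose by shutting down; producing recovers $3456 of fixed cost.

Profit = -$44 at Q = 12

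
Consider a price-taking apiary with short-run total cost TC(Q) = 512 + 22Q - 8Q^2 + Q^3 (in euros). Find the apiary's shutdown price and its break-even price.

Shutdown price = €6; break-even price = €86

AVC = 22 - 8Q + Q^2; minimized at Q = 4, giving min AVC = €6. That is the shutdown price.
ATC = 512/Q + 22 - 8Q + Q^2. Setting dATC/dQ = −512/Q^2 − 8 + 2Q = 0 gives Q = 8 (since 2·8^3 − 8·8^2 = 512).
min ATC = 512/8 + 22 − 8·8 + 8^2 = €86. That is the break-even price.
Between these two prices the firm operates at a loss; above €86 it earns a profit.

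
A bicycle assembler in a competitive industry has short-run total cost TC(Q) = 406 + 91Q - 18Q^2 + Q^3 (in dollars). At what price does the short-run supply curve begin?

The firm shuts down when price falls below the minimum of average variable cost. AVC = VC/Q = 91 - 18Q + Q^2.
At the minimum of AVC, MC = AVC. MC = 91 - 36Q + 3Q^2; setting MC = AVC gives 2Q^2 - 18Q = 0, so Q = 9. min AVC = 10.
The firm shuts down for any P below $10.

$10 per unit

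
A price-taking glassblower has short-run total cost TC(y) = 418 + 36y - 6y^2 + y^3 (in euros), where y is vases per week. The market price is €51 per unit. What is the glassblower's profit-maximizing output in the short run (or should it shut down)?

Produce at y = 5

Variable cost is VC = 36y - 6y^2 + y^3, so AVC = VC/y = 36 - 6y + y^2 and MC = dTC/dy = 36 - 12y + 3y^2.
The AVC parabola has its vertex at y = 6/2 = 3, where AVC = 36 - 6·3 + 3^2 = €27.
P = €51 exceeds min AVC = €27, so the firm stays open.
Solving P = MC: -15 - 12y + 3y^2 = 0 ⇒ y = -1 or 5. On the upward-sloping branch, y* = 5.
Check: AVC at y = 5 is €31 ≤ P, so revenue covers variable cost.
Profit = P·y − TC = 51·5 − 573 = -€318, a loss, but smaller than the €418 fixed cost the firm would lose by shutting down.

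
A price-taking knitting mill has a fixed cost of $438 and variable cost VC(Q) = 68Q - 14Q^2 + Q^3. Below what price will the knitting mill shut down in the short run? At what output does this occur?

$19 per unit, at Q = 7

Short-run supply begins at min AVC. From VC = 68Q - 14Q^2 + Q^3, AVC = 68 - 14Q + Q^2.
dAVC/dQ = -14 + 2Q = 0 gives Q = 7. min AVC = 68 - 14·7 + 7^2 = 19.
So the shutdown price is $19.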